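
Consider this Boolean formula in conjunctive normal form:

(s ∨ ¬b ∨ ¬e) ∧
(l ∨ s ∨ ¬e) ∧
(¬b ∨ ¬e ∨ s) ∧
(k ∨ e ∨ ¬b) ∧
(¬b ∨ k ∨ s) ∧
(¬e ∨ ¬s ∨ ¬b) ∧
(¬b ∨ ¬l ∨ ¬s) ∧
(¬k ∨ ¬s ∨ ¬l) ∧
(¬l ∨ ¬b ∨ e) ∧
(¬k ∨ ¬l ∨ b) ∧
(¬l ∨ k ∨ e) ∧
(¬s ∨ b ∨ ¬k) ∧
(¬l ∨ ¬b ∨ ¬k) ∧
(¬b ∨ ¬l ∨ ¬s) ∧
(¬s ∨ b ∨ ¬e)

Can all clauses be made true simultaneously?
Yes

Yes, the formula is satisfiable.

One satisfying assignment is: s=False, l=False, b=False, k=False, e=False

Verification: With this assignment, all 15 clauses evaluate to true.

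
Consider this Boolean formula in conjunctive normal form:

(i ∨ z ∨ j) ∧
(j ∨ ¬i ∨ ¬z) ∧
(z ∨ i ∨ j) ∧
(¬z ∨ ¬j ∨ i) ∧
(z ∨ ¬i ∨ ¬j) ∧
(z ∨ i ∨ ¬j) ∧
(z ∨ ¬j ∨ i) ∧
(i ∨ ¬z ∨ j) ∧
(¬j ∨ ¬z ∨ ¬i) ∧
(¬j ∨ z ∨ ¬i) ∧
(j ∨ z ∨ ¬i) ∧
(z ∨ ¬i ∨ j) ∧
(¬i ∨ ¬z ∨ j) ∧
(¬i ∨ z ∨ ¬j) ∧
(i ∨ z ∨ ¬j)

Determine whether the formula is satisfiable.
No

No, the formula is not satisfiable.

No assignment of truth values to the variables can make all 15 clauses true simultaneously.

The formula is UNSAT (unsatisfiable).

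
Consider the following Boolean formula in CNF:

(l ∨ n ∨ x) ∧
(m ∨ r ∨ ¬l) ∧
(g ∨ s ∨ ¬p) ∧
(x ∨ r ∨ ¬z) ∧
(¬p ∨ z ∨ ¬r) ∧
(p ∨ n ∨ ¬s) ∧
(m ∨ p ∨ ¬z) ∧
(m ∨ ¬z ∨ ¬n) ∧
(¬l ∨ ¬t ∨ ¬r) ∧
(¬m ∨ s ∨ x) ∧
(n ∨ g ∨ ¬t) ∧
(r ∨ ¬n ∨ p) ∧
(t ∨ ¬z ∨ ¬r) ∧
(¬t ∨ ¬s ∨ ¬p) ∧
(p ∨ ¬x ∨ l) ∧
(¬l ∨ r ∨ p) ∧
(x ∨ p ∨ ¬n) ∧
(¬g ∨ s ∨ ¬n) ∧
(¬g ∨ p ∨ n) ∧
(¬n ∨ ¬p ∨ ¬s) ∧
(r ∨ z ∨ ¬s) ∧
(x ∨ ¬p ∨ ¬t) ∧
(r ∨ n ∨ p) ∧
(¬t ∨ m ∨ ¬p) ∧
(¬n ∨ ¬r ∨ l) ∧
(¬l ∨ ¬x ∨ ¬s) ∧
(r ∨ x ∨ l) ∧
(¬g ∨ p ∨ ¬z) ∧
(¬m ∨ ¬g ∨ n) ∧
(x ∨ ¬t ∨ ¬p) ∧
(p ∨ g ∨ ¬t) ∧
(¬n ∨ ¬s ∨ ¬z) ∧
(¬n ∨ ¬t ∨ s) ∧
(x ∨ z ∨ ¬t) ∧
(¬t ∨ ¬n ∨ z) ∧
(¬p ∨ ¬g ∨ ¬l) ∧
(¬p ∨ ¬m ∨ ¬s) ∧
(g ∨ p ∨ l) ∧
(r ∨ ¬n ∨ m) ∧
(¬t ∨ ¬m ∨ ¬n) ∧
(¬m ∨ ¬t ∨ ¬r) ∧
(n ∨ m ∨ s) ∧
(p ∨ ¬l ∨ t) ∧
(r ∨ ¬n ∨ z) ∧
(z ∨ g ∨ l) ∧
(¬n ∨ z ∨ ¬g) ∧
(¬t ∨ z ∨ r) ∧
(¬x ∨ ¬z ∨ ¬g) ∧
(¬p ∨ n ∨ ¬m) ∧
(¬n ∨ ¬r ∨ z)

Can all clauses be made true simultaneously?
Yes

Yes, the formula is satisfiable.

One satisfying assignment is: p=True, l=False, z=True, s=True, m=False, g=False, t=False, r=False, x=True, n=False

Verification: With this assignment, all 50 clauses evaluate to true.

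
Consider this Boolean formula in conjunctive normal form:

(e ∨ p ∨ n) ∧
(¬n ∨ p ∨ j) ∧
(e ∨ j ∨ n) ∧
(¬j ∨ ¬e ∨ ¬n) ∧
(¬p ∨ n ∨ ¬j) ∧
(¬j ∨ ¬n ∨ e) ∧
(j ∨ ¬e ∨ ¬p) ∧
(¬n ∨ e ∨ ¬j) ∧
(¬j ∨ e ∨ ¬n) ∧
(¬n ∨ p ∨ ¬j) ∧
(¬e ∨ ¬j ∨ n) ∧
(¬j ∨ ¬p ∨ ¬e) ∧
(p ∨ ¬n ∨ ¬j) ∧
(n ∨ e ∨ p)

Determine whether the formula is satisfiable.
Yes

Yes, the formula is satisfiable.

One satisfying assignment is: p=False, e=True, j=False, n=False

Verification: With this assignment, all 14 clauses evaluate to true.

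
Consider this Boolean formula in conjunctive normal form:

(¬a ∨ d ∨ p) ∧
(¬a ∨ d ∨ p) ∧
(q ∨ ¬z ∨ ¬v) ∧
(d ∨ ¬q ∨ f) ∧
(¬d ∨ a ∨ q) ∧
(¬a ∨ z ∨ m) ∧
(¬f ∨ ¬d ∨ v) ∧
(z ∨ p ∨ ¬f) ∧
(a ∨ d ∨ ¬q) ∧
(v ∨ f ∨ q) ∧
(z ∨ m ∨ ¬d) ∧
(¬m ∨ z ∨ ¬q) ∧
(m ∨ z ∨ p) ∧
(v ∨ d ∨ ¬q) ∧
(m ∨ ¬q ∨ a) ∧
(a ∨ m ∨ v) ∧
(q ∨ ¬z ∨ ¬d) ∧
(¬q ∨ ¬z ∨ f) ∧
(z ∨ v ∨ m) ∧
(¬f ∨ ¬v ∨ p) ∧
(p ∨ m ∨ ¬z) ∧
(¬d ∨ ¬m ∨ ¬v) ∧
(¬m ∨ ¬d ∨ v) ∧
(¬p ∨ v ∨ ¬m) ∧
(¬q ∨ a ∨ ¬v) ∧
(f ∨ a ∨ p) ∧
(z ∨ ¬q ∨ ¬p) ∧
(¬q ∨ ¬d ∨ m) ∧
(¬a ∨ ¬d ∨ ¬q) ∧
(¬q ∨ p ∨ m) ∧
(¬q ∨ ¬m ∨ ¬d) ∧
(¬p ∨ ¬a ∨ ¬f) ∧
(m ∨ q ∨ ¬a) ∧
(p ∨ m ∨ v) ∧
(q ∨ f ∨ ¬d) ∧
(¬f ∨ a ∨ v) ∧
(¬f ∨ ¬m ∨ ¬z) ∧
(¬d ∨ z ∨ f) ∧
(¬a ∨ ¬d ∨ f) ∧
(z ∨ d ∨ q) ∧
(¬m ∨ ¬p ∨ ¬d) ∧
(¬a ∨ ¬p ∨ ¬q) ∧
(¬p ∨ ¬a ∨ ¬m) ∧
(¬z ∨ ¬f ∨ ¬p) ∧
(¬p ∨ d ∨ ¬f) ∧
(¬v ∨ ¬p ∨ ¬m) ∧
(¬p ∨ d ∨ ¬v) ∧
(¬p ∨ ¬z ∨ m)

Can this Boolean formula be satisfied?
No

No, the formula is not satisfiable.

No assignment of truth values to the variables can make all 48 clauses true simultaneously.

The formula is UNSAT (unsatisfiable).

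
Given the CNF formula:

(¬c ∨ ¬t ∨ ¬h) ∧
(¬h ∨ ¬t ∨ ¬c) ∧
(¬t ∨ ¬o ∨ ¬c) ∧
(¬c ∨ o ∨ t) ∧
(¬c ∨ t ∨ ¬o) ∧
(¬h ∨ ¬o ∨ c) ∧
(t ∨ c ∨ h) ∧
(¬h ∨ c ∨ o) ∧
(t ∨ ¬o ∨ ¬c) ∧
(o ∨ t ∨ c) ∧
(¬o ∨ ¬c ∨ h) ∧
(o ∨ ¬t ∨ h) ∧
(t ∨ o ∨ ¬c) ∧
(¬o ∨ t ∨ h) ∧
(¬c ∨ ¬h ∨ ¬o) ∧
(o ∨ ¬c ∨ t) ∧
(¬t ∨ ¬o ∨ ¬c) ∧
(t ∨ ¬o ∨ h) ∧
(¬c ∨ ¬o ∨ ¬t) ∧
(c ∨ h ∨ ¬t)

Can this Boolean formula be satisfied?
No

No, the formula is not satisfiable.

No assignment of truth values to the variables can make all 20 clauses true simultaneously.

The formula is UNSAT (unsatisfiable).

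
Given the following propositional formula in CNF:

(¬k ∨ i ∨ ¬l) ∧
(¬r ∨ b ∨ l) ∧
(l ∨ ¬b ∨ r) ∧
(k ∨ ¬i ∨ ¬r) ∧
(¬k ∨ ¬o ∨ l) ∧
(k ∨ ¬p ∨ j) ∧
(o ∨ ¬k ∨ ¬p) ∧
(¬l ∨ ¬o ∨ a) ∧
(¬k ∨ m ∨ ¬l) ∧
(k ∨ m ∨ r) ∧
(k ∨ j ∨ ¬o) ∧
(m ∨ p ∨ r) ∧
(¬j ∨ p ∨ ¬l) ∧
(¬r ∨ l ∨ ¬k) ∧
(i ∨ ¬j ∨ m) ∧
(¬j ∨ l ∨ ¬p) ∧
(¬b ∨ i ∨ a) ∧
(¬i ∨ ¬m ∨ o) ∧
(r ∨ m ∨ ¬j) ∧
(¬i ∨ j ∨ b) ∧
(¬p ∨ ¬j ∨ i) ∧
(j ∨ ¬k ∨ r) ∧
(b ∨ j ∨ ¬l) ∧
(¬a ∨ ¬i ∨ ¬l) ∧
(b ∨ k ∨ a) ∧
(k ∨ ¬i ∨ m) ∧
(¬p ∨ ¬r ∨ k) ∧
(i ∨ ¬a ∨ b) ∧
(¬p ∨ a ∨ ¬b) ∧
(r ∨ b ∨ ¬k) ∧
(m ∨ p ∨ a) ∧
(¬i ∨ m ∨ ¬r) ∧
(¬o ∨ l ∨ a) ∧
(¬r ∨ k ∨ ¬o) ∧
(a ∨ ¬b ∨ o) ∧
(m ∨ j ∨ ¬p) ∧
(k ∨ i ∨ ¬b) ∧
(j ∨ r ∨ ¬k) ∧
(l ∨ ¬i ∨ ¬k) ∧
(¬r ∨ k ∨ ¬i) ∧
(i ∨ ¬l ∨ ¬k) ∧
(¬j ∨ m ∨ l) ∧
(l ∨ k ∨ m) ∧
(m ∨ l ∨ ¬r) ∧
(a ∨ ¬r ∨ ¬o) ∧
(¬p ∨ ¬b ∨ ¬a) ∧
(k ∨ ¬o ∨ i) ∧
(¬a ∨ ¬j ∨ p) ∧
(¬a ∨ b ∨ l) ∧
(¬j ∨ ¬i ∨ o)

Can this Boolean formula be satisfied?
No

No, the formula is not satisfiable.

No assignment of truth values to the variables can make all 50 clauses true simultaneously.

The formula is UNSAT (unsatisfiable).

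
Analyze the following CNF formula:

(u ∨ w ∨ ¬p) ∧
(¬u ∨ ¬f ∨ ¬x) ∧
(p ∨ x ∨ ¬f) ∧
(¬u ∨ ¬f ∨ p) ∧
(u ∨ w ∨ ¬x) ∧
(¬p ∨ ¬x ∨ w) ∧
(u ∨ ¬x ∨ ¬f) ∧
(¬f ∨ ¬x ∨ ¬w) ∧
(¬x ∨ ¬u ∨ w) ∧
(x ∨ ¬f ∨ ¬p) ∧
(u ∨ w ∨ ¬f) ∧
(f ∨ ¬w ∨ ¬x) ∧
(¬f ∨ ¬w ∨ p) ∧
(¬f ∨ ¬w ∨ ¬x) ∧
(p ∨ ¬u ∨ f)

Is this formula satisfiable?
Yes

Yes, the formula is satisfiable.

One satisfying assignment is: x=False, w=False, p=False, f=False, u=False

Verification: With this assignment, all 15 clauses evaluate to true.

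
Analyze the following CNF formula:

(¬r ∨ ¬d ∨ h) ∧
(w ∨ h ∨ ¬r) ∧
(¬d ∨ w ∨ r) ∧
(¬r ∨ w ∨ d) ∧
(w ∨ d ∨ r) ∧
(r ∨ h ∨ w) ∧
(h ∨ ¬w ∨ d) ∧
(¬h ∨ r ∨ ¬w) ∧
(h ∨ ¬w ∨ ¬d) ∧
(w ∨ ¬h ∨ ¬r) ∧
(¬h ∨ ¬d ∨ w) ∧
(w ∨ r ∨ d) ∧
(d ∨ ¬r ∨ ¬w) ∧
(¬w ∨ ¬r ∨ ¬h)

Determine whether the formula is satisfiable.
No

No, the formula is not satisfiable.

No assignment of truth values to the variables can make all 14 clauses true simultaneously.

The formula is UNSAT (unsatisfiable).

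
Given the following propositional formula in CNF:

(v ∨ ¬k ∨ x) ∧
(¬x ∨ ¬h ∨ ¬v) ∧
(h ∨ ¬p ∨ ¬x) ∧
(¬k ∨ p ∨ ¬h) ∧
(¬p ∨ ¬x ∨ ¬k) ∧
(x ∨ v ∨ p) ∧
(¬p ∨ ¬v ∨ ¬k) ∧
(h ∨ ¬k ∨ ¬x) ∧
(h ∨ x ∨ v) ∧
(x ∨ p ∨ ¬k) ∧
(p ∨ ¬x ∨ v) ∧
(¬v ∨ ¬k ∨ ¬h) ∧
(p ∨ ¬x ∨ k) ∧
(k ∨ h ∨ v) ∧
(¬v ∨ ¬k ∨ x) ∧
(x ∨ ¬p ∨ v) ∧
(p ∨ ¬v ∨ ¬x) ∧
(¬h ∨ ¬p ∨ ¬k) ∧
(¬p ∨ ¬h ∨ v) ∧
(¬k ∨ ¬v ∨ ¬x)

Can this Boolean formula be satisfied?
Yes

Yes, the formula is satisfiable.

One satisfying assignment is: p=False, k=False, x=False, h=False, v=True

Verification: With this assignment, all 20 clauses evaluate to true.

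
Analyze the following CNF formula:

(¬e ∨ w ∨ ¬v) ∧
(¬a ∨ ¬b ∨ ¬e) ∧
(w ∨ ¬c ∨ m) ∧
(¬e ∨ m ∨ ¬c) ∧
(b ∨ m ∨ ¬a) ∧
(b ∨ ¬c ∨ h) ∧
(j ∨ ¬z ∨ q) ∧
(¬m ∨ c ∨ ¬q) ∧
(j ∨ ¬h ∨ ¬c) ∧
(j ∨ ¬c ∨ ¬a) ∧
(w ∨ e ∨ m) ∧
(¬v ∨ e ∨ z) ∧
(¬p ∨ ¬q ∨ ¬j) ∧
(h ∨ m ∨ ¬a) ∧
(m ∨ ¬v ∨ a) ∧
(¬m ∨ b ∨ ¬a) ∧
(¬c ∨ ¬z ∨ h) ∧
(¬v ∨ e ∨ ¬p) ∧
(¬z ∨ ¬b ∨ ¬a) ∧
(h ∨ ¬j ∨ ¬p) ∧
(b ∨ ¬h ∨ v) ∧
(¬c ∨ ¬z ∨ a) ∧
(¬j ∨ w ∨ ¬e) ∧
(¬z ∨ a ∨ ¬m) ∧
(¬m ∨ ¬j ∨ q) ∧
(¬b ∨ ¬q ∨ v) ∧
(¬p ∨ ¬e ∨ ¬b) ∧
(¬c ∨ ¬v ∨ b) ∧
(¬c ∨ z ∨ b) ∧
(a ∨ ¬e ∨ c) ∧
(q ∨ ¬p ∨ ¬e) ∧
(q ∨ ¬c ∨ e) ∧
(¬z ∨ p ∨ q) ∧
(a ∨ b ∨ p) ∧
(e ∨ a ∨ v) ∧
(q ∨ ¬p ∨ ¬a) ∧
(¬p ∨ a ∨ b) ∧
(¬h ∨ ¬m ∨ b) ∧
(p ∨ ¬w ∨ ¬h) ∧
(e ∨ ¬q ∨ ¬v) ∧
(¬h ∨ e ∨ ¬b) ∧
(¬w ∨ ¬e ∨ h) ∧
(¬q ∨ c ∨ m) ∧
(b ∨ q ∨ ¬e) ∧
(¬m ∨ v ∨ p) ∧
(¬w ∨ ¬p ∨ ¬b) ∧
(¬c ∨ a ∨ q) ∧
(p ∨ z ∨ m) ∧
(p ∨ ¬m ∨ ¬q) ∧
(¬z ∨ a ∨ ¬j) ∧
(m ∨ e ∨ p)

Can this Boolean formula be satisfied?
No

No, the formula is not satisfiable.

No assignment of truth values to the variables can make all 51 clauses true simultaneously.

The formula is UNSAT (unsatisfiable).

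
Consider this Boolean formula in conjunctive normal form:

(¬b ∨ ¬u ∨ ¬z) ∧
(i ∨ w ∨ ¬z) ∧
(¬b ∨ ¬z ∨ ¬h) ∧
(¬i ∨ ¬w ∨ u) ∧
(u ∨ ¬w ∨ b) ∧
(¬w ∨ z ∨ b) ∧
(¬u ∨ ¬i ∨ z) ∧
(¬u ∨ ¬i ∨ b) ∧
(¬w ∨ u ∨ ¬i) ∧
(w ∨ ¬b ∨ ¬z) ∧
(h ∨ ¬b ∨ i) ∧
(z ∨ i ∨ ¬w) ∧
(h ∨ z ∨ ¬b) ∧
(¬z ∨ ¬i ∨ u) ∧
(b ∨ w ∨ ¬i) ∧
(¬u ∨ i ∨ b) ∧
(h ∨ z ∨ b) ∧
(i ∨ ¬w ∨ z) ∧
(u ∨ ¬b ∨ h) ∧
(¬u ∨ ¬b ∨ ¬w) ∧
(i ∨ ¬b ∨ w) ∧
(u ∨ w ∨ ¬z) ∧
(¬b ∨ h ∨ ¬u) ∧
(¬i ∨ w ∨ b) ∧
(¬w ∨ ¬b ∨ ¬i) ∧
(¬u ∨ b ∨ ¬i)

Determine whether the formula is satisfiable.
Yes

Yes, the formula is satisfiable.

One satisfying assignment is: i=False, u=False, h=True, z=False, w=False, b=False

Verification: With this assignment, all 26 clauses evaluate to true.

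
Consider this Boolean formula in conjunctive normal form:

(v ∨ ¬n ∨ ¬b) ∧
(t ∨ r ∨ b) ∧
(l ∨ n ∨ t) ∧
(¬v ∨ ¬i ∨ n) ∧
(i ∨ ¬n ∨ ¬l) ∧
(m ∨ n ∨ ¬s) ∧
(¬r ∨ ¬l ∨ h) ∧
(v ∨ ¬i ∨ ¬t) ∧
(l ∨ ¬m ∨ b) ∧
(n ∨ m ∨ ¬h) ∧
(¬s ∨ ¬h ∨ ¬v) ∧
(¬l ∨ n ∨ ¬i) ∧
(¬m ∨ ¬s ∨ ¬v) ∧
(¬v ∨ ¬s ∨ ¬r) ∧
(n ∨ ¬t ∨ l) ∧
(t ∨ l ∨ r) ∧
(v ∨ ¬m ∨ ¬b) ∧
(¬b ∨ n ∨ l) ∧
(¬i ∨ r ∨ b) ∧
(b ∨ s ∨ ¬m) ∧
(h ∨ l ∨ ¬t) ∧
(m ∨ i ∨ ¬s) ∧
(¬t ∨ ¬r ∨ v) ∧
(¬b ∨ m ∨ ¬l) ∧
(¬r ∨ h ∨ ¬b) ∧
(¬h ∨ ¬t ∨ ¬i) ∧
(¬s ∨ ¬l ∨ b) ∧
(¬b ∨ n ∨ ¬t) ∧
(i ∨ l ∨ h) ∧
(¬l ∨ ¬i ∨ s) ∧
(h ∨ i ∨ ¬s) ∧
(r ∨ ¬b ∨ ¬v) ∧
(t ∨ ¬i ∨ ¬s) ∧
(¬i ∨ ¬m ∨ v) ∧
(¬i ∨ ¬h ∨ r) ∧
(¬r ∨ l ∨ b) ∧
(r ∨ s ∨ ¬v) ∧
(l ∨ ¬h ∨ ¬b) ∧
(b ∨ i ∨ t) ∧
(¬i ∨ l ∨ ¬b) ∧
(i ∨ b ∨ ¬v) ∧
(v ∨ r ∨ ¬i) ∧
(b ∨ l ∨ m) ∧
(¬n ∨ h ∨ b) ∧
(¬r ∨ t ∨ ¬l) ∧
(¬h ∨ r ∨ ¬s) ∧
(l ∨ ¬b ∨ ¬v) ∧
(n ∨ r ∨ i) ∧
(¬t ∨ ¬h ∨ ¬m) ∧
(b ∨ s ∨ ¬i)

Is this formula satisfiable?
No

No, the formula is not satisfiable.

No assignment of truth values to the variables can make all 50 clauses true simultaneously.

The formula is UNSAT (unsatisfiable).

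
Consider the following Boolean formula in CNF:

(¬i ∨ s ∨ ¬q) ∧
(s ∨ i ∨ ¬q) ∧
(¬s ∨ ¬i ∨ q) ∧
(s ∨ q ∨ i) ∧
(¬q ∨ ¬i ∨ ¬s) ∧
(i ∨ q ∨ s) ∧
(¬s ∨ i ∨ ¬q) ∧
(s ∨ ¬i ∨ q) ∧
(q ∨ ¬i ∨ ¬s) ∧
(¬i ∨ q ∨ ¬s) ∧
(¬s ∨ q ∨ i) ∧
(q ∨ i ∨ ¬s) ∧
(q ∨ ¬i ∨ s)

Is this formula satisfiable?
No

No, the formula is not satisfiable.

No assignment of truth values to the variables can make all 13 clauses true simultaneously.

The formula is UNSAT (unsatisfiable).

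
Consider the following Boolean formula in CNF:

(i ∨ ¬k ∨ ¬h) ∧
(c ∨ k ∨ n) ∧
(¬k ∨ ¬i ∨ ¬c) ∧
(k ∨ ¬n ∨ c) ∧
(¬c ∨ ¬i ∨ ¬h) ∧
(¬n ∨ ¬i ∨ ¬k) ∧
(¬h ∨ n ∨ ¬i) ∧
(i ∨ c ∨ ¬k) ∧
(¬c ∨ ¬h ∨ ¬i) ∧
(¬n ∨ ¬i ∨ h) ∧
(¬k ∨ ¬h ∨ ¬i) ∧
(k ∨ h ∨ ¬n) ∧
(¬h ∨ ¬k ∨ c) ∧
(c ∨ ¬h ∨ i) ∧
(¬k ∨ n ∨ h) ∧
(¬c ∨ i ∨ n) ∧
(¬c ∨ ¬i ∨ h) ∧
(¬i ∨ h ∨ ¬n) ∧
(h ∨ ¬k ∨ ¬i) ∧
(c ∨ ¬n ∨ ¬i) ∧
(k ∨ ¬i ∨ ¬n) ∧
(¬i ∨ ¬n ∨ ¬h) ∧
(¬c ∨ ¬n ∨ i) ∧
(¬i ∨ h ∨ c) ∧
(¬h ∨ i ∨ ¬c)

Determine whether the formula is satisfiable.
No

No, the formula is not satisfiable.

No assignment of truth values to the variables can make all 25 clauses true simultaneously.

The formula is UNSAT (unsatisfiable).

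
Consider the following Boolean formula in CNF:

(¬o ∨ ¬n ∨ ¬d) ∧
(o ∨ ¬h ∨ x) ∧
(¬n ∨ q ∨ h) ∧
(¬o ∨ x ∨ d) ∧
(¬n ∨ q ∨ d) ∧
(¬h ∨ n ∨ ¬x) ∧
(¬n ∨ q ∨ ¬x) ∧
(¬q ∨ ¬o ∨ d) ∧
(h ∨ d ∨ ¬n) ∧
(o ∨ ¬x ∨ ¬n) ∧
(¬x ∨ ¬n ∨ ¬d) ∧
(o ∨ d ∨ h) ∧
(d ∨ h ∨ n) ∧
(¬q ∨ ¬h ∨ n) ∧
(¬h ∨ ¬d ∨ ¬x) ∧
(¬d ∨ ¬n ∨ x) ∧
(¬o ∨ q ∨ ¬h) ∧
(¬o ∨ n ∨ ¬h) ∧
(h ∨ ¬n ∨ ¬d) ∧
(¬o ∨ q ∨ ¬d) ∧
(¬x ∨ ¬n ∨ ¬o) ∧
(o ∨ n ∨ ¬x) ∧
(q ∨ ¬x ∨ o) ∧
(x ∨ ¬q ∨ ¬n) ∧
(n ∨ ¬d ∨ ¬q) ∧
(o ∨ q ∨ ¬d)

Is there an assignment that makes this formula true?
No

No, the formula is not satisfiable.

No assignment of truth values to the variables can make all 26 clauses true simultaneously.

The formula is UNSAT (unsatisfiable).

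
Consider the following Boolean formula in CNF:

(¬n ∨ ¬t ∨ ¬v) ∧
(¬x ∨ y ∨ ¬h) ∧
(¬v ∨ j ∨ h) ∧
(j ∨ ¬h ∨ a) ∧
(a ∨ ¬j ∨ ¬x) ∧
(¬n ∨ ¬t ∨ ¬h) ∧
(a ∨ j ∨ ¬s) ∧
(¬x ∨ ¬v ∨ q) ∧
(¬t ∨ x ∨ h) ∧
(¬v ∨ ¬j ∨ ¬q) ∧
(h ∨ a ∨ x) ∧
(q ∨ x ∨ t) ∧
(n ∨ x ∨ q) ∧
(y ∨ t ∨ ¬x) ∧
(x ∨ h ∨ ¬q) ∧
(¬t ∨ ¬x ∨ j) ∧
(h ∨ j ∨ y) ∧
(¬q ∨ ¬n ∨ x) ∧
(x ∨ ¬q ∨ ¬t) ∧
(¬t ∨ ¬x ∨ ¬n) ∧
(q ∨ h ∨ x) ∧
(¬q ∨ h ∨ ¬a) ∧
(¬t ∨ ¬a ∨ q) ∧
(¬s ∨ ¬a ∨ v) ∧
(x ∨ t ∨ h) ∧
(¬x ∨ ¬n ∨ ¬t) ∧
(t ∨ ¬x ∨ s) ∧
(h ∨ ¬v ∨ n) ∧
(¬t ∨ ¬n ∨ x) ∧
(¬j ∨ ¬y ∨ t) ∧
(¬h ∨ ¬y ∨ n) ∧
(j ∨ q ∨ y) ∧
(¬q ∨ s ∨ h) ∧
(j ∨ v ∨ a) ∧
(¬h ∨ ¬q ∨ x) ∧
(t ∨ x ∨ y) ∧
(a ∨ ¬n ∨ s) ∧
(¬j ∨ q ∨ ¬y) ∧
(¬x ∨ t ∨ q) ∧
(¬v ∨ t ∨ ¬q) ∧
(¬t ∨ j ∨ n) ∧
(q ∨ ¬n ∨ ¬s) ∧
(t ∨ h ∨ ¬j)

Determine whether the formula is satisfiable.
No

No, the formula is not satisfiable.

No assignment of truth values to the variables can make all 43 clauses true simultaneously.

The formula is UNSAT (unsatisfiable).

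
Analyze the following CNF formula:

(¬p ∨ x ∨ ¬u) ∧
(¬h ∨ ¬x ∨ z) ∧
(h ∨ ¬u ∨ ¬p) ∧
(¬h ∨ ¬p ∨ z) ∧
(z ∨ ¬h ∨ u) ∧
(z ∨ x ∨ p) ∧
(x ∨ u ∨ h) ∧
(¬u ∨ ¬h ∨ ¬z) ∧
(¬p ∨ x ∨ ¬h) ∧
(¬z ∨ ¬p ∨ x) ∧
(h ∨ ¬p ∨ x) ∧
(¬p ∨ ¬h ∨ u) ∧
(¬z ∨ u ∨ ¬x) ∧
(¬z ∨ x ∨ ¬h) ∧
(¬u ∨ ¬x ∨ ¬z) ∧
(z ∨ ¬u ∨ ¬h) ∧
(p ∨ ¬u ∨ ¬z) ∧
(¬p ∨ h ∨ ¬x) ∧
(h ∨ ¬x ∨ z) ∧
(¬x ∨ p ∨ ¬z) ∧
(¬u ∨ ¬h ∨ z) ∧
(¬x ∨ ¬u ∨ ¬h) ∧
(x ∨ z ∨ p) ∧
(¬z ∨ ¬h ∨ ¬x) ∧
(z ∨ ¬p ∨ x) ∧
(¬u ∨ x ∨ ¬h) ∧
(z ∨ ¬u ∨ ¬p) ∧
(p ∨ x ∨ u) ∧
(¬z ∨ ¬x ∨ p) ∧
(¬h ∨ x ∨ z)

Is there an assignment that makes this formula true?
No

No, the formula is not satisfiable.

No assignment of truth values to the variables can make all 30 clauses true simultaneously.

The formula is UNSAT (unsatisfiable).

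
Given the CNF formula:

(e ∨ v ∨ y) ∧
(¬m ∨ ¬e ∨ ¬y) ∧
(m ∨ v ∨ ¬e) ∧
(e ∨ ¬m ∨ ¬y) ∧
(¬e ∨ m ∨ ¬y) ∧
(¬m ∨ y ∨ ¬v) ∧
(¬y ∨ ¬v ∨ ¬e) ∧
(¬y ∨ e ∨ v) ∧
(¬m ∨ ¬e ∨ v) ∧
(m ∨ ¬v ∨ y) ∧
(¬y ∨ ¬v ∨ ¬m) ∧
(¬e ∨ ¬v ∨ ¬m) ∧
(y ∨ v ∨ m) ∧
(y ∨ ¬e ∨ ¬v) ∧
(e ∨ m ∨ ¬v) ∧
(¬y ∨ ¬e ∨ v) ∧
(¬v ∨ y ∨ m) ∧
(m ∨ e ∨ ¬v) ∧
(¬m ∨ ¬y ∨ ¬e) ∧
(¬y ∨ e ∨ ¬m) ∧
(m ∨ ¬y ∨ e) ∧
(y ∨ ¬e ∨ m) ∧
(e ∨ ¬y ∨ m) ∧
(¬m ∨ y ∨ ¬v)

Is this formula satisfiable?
No

No, the formula is not satisfiable.

No assignment of truth values to the variables can make all 24 clauses true simultaneously.

The formula is UNSAT (unsatisfiable).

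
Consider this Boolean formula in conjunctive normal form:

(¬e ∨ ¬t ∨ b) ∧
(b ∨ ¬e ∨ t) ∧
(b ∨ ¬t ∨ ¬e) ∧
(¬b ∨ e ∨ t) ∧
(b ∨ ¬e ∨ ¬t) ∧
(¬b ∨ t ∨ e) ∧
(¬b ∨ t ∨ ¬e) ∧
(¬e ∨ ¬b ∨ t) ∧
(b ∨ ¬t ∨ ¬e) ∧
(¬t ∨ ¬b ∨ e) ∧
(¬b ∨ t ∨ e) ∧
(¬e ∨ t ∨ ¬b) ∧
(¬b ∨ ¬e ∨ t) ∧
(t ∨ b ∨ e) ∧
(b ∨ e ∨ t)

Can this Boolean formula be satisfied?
Yes

Yes, the formula is satisfiable.

One satisfying assignment is: e=False, t=True, b=False

Verification: With this assignment, all 15 clauses evaluate to true.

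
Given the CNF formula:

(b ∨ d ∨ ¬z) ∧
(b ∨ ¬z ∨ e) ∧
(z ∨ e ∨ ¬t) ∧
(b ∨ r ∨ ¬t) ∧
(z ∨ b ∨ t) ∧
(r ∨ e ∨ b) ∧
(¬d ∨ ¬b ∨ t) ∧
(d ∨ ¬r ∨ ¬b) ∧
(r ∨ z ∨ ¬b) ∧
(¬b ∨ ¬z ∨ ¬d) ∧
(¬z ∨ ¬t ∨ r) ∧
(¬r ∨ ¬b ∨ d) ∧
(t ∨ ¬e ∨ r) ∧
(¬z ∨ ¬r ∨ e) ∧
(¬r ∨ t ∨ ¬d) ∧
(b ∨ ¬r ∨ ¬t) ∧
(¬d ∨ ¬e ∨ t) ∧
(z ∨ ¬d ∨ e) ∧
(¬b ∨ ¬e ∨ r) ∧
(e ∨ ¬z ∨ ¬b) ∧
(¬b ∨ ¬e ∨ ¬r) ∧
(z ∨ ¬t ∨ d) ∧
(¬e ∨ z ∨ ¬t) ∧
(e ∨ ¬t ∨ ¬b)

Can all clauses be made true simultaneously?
No

No, the formula is not satisfiable.

No assignment of truth values to the variables can make all 24 clauses true simultaneously.

The formula is UNSAT (unsatisfiable).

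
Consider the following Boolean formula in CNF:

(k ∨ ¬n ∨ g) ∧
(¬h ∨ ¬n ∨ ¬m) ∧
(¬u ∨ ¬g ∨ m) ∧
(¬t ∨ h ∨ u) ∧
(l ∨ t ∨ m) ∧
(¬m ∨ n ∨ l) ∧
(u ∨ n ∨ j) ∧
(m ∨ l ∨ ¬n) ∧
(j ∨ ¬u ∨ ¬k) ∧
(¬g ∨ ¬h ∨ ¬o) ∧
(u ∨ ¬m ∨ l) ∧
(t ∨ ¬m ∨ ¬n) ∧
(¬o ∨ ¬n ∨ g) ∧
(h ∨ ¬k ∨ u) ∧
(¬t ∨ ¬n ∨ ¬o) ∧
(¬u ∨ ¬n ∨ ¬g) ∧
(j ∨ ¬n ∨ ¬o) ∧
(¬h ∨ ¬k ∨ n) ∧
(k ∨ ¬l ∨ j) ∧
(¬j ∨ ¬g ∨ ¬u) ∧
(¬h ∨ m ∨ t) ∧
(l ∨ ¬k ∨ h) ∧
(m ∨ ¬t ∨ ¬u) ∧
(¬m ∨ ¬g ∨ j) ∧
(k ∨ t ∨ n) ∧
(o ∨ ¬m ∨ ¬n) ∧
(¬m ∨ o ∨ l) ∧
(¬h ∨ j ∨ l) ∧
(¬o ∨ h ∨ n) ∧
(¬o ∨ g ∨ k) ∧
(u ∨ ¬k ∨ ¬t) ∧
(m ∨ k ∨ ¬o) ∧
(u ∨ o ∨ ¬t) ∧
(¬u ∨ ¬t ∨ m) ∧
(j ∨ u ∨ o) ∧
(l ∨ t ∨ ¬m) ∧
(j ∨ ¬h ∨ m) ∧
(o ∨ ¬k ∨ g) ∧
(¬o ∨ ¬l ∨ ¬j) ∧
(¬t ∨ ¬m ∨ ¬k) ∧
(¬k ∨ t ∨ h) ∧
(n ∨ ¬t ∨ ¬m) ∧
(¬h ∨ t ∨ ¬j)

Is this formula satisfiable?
Yes

Yes, the formula is satisfiable.

One satisfying assignment is: l=True, o=False, n=True, g=True, h=False, m=False, u=False, k=False, t=False, j=True

Verification: With this assignment, all 43 clauses evaluate to true.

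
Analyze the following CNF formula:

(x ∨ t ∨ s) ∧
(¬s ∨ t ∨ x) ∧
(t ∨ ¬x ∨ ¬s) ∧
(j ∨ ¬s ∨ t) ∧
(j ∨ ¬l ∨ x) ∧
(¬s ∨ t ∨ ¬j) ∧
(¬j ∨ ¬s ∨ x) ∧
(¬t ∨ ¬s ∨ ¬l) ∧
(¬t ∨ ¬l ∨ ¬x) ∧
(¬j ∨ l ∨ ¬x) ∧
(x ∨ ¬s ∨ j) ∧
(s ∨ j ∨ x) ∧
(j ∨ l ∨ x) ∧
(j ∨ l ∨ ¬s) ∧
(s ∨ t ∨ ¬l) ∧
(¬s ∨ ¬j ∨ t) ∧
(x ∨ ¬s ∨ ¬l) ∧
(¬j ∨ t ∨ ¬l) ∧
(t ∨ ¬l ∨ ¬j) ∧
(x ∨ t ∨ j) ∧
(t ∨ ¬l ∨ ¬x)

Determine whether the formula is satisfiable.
Yes

Yes, the formula is satisfiable.

One satisfying assignment is: x=True, j=False, s=False, l=False, t=False

Verification: With this assignment, all 21 clauses evaluate to true.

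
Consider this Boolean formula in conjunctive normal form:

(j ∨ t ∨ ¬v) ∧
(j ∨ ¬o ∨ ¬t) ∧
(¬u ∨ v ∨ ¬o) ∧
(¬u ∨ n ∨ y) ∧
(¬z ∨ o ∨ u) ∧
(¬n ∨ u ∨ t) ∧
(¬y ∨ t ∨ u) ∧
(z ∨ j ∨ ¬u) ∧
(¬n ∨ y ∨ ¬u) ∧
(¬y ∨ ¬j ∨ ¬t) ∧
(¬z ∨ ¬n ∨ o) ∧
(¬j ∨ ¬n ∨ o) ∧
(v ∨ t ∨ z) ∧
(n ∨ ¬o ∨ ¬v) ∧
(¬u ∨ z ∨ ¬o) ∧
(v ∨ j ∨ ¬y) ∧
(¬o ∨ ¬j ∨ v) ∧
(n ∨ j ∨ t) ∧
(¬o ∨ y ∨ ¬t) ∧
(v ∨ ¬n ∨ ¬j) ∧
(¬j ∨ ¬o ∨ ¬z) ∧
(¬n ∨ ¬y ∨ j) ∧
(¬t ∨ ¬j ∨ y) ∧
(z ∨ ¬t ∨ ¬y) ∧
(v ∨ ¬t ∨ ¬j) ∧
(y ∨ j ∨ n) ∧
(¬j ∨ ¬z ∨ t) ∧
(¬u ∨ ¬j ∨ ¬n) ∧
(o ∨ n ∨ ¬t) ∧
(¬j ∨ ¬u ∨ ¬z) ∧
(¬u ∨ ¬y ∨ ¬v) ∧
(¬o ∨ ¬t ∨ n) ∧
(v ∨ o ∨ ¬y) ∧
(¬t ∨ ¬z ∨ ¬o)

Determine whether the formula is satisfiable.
Yes

Yes, the formula is satisfiable.

One satisfying assignment is: n=False, o=False, z=False, u=False, y=False, j=True, t=False, v=True

Verification: With this assignment, all 34 clauses evaluate to true.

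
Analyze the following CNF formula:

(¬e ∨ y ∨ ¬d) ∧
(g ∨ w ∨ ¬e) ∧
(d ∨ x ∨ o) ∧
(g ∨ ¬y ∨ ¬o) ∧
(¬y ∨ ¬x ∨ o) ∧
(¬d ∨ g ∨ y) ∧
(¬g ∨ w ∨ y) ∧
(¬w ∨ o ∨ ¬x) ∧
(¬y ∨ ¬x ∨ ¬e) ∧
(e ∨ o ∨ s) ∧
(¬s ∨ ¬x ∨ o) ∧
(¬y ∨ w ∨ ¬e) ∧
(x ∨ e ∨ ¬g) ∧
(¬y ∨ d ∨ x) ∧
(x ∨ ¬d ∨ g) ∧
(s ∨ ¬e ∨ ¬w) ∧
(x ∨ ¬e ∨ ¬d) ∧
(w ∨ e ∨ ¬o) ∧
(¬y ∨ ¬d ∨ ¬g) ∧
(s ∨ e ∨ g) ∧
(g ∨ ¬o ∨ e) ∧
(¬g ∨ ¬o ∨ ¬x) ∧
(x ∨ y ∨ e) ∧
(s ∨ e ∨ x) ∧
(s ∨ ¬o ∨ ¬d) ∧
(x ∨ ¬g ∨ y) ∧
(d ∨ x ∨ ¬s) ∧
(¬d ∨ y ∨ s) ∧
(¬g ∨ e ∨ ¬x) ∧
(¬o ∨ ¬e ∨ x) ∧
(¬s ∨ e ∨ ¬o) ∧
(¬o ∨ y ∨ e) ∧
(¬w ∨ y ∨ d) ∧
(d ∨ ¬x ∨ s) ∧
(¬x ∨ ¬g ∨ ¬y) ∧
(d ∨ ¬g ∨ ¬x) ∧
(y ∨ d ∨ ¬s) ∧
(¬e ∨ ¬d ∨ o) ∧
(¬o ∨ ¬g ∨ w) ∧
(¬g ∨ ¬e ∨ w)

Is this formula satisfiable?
No

No, the formula is not satisfiable.

No assignment of truth values to the variables can make all 40 clauses true simultaneously.

The formula is UNSAT (unsatisfiable).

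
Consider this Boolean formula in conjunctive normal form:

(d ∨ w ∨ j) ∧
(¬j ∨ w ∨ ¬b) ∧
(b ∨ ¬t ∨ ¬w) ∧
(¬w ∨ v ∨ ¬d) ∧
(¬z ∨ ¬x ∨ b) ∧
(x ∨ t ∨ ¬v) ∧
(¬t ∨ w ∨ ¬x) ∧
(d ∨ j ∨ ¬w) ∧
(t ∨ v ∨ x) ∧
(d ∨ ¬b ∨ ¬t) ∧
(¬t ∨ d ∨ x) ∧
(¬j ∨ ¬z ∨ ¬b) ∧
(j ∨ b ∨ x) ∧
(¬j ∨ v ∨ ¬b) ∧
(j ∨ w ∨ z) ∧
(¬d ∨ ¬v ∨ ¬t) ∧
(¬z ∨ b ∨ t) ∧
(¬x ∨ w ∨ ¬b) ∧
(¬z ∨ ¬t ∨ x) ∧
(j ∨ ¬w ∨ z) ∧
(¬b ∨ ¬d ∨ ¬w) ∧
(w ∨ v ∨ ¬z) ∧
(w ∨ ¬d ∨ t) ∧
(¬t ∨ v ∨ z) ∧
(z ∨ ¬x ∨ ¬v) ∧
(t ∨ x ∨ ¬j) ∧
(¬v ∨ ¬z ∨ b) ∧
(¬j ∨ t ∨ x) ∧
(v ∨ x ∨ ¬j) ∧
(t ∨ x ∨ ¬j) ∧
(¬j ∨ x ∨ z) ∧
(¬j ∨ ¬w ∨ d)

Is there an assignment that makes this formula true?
Yes

Yes, the formula is satisfiable.

One satisfying assignment is: t=False, j=True, b=False, z=False, w=False, x=True, d=False, v=False

Verification: With this assignment, all 32 clauses evaluate to true.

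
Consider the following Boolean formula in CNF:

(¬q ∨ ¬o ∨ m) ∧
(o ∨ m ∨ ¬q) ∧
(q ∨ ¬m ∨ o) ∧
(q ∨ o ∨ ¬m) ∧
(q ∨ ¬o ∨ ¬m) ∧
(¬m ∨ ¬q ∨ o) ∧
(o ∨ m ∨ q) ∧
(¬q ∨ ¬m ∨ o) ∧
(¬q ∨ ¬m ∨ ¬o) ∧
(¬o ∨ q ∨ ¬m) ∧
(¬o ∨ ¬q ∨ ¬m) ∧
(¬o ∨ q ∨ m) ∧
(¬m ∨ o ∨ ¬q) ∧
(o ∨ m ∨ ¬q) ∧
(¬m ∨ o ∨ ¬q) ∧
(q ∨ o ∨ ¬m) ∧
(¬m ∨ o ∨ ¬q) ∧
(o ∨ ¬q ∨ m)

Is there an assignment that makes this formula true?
No

No, the formula is not satisfiable.

No assignment of truth values to the variables can make all 18 clauses true simultaneously.

The formula is UNSAT (unsatisfiable).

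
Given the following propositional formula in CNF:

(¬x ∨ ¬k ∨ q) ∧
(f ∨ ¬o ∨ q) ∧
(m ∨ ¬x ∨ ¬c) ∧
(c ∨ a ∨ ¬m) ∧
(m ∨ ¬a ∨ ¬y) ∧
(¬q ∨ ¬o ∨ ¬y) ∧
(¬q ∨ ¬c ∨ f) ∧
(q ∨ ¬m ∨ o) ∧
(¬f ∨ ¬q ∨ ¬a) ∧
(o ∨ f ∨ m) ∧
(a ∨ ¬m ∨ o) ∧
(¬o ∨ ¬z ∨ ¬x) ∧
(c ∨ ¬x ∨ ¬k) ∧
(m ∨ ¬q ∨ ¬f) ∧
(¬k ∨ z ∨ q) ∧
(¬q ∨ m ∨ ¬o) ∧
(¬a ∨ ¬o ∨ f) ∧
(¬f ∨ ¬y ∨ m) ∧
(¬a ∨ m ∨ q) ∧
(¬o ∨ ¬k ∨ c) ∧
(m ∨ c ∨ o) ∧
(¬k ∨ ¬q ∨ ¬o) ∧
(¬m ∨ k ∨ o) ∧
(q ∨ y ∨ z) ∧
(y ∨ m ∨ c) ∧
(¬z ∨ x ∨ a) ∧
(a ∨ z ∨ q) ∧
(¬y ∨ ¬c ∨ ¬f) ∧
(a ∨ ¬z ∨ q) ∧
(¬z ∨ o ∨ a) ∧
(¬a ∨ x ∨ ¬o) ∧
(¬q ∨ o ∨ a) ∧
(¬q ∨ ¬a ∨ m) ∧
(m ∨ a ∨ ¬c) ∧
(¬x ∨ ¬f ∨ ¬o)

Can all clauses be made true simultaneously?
Yes

Yes, the formula is satisfiable.

One satisfying assignment is: a=False, m=True, y=False, o=True, x=False, q=True, z=False, c=True, f=True, k=False

Verification: With this assignment, all 35 clauses evaluate to true.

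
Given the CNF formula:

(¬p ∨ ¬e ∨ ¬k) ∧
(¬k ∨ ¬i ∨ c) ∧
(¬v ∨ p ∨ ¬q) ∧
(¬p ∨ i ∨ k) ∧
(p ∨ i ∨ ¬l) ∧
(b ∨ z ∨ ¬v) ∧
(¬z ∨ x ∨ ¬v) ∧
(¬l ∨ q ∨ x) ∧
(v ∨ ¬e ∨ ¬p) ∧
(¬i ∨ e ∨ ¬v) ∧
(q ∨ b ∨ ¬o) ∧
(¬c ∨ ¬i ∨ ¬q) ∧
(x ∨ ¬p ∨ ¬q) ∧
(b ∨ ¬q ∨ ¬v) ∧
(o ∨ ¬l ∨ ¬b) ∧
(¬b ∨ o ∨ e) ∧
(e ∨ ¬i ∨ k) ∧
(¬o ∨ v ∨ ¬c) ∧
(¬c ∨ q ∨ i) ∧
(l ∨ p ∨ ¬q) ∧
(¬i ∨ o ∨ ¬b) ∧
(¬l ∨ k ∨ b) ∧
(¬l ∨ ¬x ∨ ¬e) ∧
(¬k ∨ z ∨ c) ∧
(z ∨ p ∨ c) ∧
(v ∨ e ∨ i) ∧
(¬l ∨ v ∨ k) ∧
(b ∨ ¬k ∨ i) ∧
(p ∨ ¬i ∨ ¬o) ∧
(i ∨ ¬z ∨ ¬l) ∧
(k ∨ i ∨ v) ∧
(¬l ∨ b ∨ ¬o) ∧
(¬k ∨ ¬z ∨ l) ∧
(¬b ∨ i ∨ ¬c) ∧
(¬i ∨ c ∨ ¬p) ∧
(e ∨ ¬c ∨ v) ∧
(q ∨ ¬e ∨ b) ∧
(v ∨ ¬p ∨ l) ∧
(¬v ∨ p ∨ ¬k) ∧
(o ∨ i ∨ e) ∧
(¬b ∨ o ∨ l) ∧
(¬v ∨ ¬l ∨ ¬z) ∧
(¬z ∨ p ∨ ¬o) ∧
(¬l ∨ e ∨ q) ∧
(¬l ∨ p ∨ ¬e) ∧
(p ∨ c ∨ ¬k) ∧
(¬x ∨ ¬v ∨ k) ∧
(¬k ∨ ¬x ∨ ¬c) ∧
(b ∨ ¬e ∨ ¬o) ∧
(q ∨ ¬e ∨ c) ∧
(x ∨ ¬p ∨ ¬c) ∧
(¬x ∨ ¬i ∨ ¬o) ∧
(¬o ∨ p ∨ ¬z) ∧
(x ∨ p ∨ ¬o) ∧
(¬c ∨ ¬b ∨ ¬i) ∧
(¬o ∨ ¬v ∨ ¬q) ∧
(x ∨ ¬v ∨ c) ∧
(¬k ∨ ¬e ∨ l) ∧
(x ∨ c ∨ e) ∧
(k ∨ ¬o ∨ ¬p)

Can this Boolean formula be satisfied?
No

No, the formula is not satisfiable.

No assignment of truth values to the variables can make all 60 clauses true simultaneously.

The formula is UNSAT (unsatisfiable).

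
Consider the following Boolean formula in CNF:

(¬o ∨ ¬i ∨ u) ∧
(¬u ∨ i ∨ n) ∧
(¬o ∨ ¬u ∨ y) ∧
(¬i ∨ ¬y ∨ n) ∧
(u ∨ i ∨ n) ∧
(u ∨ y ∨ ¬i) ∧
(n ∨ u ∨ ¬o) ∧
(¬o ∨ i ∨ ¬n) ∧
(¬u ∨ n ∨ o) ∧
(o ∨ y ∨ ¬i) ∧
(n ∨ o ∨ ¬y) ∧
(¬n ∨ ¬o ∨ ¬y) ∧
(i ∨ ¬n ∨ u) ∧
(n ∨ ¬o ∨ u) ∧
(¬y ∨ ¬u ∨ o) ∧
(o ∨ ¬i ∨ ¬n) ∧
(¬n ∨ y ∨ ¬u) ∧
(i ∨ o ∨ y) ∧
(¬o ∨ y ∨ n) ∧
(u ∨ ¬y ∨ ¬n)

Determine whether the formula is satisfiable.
No

No, the formula is not satisfiable.

No assignment of truth values to the variables can make all 20 clauses true simultaneously.

The formula is UNSAT (unsatisfiable).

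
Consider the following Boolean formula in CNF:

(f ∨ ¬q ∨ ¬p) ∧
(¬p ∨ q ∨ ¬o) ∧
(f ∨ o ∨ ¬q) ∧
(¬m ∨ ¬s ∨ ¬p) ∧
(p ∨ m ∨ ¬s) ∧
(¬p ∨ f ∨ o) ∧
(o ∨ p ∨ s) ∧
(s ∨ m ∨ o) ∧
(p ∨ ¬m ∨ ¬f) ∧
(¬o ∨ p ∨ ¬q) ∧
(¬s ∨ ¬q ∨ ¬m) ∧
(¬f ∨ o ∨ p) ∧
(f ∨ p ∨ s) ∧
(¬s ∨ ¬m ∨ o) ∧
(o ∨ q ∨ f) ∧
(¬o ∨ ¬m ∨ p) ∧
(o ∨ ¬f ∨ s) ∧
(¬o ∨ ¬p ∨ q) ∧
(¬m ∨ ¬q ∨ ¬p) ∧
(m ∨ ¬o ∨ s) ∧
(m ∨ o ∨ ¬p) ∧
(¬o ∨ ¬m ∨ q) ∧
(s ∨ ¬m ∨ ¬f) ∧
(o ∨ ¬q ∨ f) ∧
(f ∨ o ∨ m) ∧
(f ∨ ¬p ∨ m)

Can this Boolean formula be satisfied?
Yes

Yes, the formula is satisfiable.

One satisfying assignment is: p=True, m=False, f=True, o=True, s=True, q=True

Verification: With this assignment, all 26 clauses evaluate to true.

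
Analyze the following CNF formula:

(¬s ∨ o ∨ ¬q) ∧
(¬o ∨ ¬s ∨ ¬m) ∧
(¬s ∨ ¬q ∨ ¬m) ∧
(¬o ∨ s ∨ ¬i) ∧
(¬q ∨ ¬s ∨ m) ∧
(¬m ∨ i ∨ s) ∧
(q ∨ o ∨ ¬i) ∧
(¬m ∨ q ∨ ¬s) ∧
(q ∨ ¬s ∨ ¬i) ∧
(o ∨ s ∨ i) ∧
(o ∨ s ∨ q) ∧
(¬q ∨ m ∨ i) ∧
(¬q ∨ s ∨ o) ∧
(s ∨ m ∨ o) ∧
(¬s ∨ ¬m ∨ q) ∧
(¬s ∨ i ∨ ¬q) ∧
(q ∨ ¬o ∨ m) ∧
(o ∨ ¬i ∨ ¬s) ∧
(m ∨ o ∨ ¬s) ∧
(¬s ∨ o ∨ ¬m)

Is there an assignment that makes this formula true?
No

No, the formula is not satisfiable.

No assignment of truth values to the variables can make all 20 clauses true simultaneously.

The formula is UNSAT (unsatisfiable).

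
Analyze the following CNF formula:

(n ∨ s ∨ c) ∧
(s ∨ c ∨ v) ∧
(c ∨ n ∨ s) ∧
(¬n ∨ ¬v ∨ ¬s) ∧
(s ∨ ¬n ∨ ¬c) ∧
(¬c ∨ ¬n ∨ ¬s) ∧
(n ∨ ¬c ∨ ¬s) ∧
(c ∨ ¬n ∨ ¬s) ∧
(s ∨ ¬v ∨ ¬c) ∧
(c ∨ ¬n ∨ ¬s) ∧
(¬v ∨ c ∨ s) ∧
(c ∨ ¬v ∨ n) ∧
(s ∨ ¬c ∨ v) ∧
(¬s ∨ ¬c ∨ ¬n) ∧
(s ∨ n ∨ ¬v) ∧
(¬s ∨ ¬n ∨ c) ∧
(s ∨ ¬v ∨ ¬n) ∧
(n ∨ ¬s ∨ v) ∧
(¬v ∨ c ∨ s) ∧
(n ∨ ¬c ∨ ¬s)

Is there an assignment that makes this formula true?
No

No, the formula is not satisfiable.

No assignment of truth values to the variables can make all 20 clauses true simultaneously.

The formula is UNSAT (unsatisfiable).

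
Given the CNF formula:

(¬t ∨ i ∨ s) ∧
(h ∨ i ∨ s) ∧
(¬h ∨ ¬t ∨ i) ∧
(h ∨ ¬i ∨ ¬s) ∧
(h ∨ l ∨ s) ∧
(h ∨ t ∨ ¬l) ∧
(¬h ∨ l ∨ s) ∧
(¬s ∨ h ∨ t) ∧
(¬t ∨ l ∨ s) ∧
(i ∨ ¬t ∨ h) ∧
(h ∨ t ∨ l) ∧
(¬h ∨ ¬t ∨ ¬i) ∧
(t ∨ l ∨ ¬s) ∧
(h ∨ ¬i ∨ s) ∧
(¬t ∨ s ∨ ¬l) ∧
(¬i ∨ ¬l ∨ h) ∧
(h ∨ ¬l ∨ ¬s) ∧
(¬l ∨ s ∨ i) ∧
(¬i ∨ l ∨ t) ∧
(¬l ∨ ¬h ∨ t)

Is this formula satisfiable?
No

No, the formula is not satisfiable.

No assignment of truth values to the variables can make all 20 clauses true simultaneously.

The formula is UNSAT (unsatisfiable).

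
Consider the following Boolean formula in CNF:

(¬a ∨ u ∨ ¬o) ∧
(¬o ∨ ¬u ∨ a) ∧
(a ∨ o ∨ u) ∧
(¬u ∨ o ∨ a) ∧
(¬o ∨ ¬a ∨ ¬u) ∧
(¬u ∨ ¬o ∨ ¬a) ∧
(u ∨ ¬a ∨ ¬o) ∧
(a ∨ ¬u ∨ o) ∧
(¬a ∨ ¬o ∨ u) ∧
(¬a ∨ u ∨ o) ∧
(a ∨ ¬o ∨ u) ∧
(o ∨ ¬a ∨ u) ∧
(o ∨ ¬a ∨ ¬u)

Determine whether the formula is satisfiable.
No

No, the formula is not satisfiable.

No assignment of truth values to the variables can make all 13 clauses true simultaneously.

The formula is UNSAT (unsatisfiable).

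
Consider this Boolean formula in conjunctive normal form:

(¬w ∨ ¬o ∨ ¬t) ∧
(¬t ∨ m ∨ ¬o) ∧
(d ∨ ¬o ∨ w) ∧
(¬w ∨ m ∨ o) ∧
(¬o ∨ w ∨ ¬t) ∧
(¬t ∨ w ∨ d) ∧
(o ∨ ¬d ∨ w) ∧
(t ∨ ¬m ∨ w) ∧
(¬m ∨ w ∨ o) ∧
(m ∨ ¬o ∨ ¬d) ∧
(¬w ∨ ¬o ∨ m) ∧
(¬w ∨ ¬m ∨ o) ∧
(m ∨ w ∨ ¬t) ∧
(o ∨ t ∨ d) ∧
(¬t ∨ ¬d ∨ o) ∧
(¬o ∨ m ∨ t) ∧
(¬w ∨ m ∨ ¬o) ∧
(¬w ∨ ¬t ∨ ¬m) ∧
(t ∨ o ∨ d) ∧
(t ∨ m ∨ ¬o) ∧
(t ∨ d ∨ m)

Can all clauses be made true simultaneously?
Yes

Yes, the formula is satisfiable.

One satisfying assignment is: m=True, w=True, t=False, d=False, o=True

Verification: With this assignment, all 21 clauses evaluate to true.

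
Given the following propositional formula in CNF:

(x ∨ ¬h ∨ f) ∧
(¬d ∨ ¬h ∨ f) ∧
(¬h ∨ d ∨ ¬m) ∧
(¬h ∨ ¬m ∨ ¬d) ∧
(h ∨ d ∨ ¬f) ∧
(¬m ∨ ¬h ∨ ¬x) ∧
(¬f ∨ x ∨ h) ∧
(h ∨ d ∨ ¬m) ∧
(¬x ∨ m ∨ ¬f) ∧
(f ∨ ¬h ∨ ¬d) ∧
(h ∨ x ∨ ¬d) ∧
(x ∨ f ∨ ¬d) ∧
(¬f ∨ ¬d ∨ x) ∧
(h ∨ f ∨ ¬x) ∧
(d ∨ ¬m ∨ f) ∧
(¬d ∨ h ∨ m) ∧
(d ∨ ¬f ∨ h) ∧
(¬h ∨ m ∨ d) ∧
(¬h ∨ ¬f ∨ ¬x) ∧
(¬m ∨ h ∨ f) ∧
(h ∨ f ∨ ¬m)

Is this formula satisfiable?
Yes

Yes, the formula is satisfiable.

One satisfying assignment is: f=False, d=False, x=False, m=False, h=False

Verification: With this assignment, all 21 clauses evaluate to true.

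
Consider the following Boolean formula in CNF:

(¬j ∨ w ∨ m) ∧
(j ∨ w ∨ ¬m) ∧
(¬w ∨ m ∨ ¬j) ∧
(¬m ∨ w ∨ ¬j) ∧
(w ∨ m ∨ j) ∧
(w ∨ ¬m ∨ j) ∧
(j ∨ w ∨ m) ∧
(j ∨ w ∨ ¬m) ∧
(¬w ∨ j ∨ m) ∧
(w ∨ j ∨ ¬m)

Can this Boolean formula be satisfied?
Yes

Yes, the formula is satisfiable.

One satisfying assignment is: j=False, m=True, w=True

Verification: With this assignment, all 10 clauses evaluate to true.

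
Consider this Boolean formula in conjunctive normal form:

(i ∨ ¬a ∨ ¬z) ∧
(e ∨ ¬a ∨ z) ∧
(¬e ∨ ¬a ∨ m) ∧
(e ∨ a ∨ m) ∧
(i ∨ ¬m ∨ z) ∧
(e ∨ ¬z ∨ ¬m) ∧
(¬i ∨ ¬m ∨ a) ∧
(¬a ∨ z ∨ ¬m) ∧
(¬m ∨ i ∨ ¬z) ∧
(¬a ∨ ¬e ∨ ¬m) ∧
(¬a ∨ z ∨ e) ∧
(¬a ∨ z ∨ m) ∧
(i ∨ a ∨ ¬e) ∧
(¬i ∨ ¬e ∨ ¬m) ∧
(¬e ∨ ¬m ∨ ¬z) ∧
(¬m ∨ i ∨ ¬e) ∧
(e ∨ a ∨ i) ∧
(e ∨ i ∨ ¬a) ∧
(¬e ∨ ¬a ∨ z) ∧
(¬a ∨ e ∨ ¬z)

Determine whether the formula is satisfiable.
Yes

Yes, the formula is satisfiable.

One satisfying assignment is: m=False, i=True, e=True, a=False, z=False

Verification: With this assignment, all 20 clauses evaluate to true.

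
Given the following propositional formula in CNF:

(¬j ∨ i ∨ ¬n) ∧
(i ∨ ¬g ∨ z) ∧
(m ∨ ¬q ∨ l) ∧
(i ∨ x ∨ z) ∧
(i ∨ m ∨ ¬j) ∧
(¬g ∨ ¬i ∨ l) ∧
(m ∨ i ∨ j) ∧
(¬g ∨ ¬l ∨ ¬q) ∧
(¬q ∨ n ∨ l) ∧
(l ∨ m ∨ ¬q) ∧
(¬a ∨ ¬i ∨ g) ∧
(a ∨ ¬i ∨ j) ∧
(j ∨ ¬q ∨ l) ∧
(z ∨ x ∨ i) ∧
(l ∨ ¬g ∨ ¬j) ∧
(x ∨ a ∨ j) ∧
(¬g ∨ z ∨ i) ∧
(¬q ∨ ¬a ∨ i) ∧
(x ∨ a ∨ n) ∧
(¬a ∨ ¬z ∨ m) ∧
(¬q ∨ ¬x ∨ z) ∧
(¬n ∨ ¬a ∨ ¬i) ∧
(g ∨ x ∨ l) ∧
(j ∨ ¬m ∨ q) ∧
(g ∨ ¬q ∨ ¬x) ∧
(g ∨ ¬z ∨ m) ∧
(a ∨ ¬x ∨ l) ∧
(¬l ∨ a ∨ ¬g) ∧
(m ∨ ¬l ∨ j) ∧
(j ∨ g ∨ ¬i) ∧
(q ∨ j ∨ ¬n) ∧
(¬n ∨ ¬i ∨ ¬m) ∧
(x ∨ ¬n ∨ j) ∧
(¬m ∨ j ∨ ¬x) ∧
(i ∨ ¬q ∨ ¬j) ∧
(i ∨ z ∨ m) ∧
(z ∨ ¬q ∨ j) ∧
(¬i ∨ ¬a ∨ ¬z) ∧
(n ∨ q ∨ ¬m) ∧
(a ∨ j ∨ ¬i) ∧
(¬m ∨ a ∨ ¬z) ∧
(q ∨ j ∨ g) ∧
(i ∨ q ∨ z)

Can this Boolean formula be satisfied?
Yes

Yes, the formula is satisfiable.

One satisfying assignment is: z=False, m=False, q=False, j=True, n=True, l=True, a=False, g=False, i=True, x=False

Verification: With this assignment, all 43 clauses evaluate to true.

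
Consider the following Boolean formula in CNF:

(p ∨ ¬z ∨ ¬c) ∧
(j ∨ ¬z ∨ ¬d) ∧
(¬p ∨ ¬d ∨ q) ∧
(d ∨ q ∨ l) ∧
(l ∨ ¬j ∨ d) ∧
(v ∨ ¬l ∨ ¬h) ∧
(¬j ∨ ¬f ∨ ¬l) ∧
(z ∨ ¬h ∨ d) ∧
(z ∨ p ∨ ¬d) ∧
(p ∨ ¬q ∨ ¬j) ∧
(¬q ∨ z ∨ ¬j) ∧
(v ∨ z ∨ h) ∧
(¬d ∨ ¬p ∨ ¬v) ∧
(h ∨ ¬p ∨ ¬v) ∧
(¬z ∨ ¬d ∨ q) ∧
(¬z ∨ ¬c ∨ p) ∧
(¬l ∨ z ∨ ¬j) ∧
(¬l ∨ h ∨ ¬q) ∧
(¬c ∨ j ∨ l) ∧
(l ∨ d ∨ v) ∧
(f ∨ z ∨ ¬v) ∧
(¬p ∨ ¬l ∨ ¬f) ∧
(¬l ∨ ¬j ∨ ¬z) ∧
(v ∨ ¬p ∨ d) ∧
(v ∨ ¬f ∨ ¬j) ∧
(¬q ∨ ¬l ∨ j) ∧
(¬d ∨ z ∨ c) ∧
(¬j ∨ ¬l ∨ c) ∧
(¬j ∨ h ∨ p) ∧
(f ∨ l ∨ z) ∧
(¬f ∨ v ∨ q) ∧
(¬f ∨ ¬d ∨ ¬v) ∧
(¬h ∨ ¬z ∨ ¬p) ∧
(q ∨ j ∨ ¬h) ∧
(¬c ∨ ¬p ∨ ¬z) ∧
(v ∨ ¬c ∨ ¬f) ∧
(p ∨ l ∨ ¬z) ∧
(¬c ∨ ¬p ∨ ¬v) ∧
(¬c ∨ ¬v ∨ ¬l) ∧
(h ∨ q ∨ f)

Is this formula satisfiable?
Yes

Yes, the formula is satisfiable.

One satisfying assignment is: l=False, c=False, j=True, p=True, z=True, f=False, d=True, q=True, v=False, h=False

Verification: With this assignment, all 40 clauses evaluate to true.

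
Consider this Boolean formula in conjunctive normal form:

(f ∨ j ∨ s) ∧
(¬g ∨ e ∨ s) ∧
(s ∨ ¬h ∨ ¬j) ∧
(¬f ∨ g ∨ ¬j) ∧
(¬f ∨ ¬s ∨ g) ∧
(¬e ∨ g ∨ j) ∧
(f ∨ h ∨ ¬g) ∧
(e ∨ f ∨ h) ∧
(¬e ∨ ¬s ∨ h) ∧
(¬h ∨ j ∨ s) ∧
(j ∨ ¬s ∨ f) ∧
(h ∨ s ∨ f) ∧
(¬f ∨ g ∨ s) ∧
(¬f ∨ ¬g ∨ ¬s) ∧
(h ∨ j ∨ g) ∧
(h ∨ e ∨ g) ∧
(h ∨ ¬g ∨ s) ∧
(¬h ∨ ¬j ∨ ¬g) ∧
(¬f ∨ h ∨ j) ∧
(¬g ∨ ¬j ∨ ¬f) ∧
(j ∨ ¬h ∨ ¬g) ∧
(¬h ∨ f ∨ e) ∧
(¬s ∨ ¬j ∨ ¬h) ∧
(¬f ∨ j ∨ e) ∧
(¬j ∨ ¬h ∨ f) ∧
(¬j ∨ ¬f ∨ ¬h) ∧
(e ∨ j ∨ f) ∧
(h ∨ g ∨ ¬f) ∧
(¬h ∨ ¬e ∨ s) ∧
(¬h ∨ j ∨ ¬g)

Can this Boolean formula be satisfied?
No

No, the formula is not satisfiable.

No assignment of truth values to the variables can make all 30 clauses true simultaneously.

The formula is UNSAT (unsatisfiable).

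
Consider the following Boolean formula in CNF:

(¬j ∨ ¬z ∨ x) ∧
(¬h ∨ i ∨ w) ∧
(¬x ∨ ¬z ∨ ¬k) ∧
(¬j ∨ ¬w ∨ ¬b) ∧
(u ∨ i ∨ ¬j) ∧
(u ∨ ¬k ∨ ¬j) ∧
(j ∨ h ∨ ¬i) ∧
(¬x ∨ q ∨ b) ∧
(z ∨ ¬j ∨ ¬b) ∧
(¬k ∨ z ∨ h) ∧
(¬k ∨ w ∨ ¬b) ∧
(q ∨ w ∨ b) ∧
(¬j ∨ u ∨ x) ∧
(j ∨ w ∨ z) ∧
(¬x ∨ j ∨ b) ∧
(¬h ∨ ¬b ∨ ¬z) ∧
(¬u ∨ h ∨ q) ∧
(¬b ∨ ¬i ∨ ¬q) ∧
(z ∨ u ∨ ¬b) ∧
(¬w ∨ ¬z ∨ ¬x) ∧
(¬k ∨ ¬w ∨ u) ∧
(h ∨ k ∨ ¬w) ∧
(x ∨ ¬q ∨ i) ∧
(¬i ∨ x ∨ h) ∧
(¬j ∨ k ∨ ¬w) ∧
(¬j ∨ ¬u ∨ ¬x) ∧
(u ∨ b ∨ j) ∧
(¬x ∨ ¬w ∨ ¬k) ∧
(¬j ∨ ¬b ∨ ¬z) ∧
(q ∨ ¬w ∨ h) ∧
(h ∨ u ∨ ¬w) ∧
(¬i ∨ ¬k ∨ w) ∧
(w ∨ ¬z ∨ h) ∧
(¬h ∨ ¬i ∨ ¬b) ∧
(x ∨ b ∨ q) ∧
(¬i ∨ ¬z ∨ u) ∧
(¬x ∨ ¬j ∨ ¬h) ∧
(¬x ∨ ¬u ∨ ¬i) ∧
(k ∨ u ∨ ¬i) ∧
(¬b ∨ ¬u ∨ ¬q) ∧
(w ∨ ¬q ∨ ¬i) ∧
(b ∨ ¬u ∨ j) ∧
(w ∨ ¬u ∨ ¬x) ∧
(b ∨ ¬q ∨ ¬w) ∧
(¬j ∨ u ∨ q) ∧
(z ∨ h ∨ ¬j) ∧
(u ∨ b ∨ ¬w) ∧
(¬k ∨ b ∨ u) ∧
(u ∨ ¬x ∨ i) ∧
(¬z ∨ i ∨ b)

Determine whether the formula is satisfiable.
Yes

Yes, the formula is satisfiable.

One satisfying assignment is: h=True, x=True, u=True, q=False, j=False, i=False, b=True, w=True, k=False, z=False

Verification: With this assignment, all 50 clauses evaluate to true.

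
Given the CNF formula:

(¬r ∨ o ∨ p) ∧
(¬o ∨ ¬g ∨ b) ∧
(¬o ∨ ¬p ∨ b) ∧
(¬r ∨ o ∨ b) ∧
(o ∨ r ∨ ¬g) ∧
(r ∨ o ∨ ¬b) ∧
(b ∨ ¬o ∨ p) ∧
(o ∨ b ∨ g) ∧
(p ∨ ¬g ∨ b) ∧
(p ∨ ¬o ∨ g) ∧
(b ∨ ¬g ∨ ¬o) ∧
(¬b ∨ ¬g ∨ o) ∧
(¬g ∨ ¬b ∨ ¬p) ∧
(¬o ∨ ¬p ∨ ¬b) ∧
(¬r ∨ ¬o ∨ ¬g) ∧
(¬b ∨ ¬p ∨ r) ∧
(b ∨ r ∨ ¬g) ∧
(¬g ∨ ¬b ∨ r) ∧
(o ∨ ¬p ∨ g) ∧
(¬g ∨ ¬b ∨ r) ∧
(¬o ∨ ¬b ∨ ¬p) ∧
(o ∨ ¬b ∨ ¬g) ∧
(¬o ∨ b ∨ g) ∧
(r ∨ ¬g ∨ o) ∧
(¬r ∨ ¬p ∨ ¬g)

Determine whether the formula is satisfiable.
No

No, the formula is not satisfiable.

No assignment of truth values to the variables can make all 25 clauses true simultaneously.

The formula is UNSAT (unsatisfiable).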